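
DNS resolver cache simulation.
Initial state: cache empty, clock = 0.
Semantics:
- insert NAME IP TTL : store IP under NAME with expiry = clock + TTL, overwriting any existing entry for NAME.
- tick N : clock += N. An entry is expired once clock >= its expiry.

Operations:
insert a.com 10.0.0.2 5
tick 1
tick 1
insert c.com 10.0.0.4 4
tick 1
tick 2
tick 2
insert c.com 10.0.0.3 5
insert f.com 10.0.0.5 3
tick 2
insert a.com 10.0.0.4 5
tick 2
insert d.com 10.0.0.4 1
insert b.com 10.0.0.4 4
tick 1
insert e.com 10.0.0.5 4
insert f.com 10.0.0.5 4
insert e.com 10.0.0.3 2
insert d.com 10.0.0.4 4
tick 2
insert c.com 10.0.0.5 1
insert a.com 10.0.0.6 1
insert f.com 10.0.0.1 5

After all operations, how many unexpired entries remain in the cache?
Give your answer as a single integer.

Op 1: insert a.com -> 10.0.0.2 (expiry=0+5=5). clock=0
Op 2: tick 1 -> clock=1.
Op 3: tick 1 -> clock=2.
Op 4: insert c.com -> 10.0.0.4 (expiry=2+4=6). clock=2
Op 5: tick 1 -> clock=3.
Op 6: tick 2 -> clock=5. purged={a.com}
Op 7: tick 2 -> clock=7. purged={c.com}
Op 8: insert c.com -> 10.0.0.3 (expiry=7+5=12). clock=7
Op 9: insert f.com -> 10.0.0.5 (expiry=7+3=10). clock=7
Op 10: tick 2 -> clock=9.
Op 11: insert a.com -> 10.0.0.4 (expiry=9+5=14). clock=9
Op 12: tick 2 -> clock=11. purged={f.com}
Op 13: insert d.com -> 10.0.0.4 (expiry=11+1=12). clock=11
Op 14: insert b.com -> 10.0.0.4 (expiry=11+4=15). clock=11
Op 15: tick 1 -> clock=12. purged={c.com,d.com}
Op 16: insert e.com -> 10.0.0.5 (expiry=12+4=16). clock=12
Op 17: insert f.com -> 10.0.0.5 (expiry=12+4=16). clock=12
Op 18: insert e.com -> 10.0.0.3 (expiry=12+2=14). clock=12
Op 19: insert d.com -> 10.0.0.4 (expiry=12+4=16). clock=12
Op 20: tick 2 -> clock=14. purged={a.com,e.com}
Op 21: insert c.com -> 10.0.0.5 (expiry=14+1=15). clock=14
Op 22: insert a.com -> 10.0.0.6 (expiry=14+1=15). clock=14
Op 23: insert f.com -> 10.0.0.1 (expiry=14+5=19). clock=14
Final cache (unexpired): {a.com,b.com,c.com,d.com,f.com} -> size=5

Answer: 5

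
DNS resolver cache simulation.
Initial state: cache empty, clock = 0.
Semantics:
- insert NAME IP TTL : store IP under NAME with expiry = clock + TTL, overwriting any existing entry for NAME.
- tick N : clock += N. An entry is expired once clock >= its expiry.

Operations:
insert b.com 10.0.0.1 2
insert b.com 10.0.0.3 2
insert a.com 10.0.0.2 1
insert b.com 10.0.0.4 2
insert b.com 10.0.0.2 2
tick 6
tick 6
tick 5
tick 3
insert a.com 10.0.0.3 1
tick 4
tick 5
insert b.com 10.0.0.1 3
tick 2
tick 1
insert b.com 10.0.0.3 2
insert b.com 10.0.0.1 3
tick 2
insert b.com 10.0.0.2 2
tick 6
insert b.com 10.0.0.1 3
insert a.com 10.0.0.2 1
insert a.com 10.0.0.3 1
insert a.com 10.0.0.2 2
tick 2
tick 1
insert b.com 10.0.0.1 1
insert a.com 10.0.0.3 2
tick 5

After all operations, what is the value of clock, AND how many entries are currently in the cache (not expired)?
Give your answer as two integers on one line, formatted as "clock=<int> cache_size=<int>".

Op 1: insert b.com -> 10.0.0.1 (expiry=0+2=2). clock=0
Op 2: insert b.com -> 10.0.0.3 (expiry=0+2=2). clock=0
Op 3: insert a.com -> 10.0.0.2 (expiry=0+1=1). clock=0
Op 4: insert b.com -> 10.0.0.4 (expiry=0+2=2). clock=0
Op 5: insert b.com -> 10.0.0.2 (expiry=0+2=2). clock=0
Op 6: tick 6 -> clock=6. purged={a.com,b.com}
Op 7: tick 6 -> clock=12.
Op 8: tick 5 -> clock=17.
Op 9: tick 3 -> clock=20.
Op 10: insert a.com -> 10.0.0.3 (expiry=20+1=21). clock=20
Op 11: tick 4 -> clock=24. purged={a.com}
Op 12: tick 5 -> clock=29.
Op 13: insert b.com -> 10.0.0.1 (expiry=29+3=32). clock=29
Op 14: tick 2 -> clock=31.
Op 15: tick 1 -> clock=32. purged={b.com}
Op 16: insert b.com -> 10.0.0.3 (expiry=32+2=34). clock=32
Op 17: insert b.com -> 10.0.0.1 (expiry=32+3=35). clock=32
Op 18: tick 2 -> clock=34.
Op 19: insert b.com -> 10.0.0.2 (expiry=34+2=36). clock=34
Op 20: tick 6 -> clock=40. purged={b.com}
Op 21: insert b.com -> 10.0.0.1 (expiry=40+3=43). clock=40
Op 22: insert a.com -> 10.0.0.2 (expiry=40+1=41). clock=40
Op 23: insert a.com -> 10.0.0.3 (expiry=40+1=41). clock=40
Op 24: insert a.com -> 10.0.0.2 (expiry=40+2=42). clock=40
Op 25: tick 2 -> clock=42. purged={a.com}
Op 26: tick 1 -> clock=43. purged={b.com}
Op 27: insert b.com -> 10.0.0.1 (expiry=43+1=44). clock=43
Op 28: insert a.com -> 10.0.0.3 (expiry=43+2=45). clock=43
Op 29: tick 5 -> clock=48. purged={a.com,b.com}
Final clock = 48
Final cache (unexpired): {} -> size=0

Answer: clock=48 cache_size=0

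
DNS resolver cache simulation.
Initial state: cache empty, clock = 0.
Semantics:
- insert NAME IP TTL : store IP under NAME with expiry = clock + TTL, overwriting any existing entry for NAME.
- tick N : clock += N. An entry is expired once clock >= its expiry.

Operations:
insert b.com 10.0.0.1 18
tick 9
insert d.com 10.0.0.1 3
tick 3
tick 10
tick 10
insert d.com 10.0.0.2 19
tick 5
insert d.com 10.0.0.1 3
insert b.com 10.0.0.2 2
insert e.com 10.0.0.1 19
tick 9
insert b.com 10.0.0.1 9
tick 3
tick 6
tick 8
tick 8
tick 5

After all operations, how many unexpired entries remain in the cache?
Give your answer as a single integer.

Answer: 0

Derivation:
Op 1: insert b.com -> 10.0.0.1 (expiry=0+18=18). clock=0
Op 2: tick 9 -> clock=9.
Op 3: insert d.com -> 10.0.0.1 (expiry=9+3=12). clock=9
Op 4: tick 3 -> clock=12. purged={d.com}
Op 5: tick 10 -> clock=22. purged={b.com}
Op 6: tick 10 -> clock=32.
Op 7: insert d.com -> 10.0.0.2 (expiry=32+19=51). clock=32
Op 8: tick 5 -> clock=37.
Op 9: insert d.com -> 10.0.0.1 (expiry=37+3=40). clock=37
Op 10: insert b.com -> 10.0.0.2 (expiry=37+2=39). clock=37
Op 11: insert e.com -> 10.0.0.1 (expiry=37+19=56). clock=37
Op 12: tick 9 -> clock=46. purged={b.com,d.com}
Op 13: insert b.com -> 10.0.0.1 (expiry=46+9=55). clock=46
Op 14: tick 3 -> clock=49.
Op 15: tick 6 -> clock=55. purged={b.com}
Op 16: tick 8 -> clock=63. purged={e.com}
Op 17: tick 8 -> clock=71.
Op 18: tick 5 -> clock=76.
Final cache (unexpired): {} -> size=0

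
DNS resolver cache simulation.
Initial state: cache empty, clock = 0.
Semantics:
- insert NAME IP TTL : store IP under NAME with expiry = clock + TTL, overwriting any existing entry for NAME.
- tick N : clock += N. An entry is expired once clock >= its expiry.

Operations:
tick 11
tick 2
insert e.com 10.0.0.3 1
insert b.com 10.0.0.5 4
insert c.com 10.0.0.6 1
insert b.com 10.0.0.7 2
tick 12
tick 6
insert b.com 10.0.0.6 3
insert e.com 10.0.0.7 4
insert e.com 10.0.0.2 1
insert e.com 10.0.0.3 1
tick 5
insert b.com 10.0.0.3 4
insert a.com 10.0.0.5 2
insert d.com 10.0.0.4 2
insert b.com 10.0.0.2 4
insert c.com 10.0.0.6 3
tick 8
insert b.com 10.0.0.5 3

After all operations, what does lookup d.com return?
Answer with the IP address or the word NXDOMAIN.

Answer: NXDOMAIN

Derivation:
Op 1: tick 11 -> clock=11.
Op 2: tick 2 -> clock=13.
Op 3: insert e.com -> 10.0.0.3 (expiry=13+1=14). clock=13
Op 4: insert b.com -> 10.0.0.5 (expiry=13+4=17). clock=13
Op 5: insert c.com -> 10.0.0.6 (expiry=13+1=14). clock=13
Op 6: insert b.com -> 10.0.0.7 (expiry=13+2=15). clock=13
Op 7: tick 12 -> clock=25. purged={b.com,c.com,e.com}
Op 8: tick 6 -> clock=31.
Op 9: insert b.com -> 10.0.0.6 (expiry=31+3=34). clock=31
Op 10: insert e.com -> 10.0.0.7 (expiry=31+4=35). clock=31
Op 11: insert e.com -> 10.0.0.2 (expiry=31+1=32). clock=31
Op 12: insert e.com -> 10.0.0.3 (expiry=31+1=32). clock=31
Op 13: tick 5 -> clock=36. purged={b.com,e.com}
Op 14: insert b.com -> 10.0.0.3 (expiry=36+4=40). clock=36
Op 15: insert a.com -> 10.0.0.5 (expiry=36+2=38). clock=36
Op 16: insert d.com -> 10.0.0.4 (expiry=36+2=38). clock=36
Op 17: insert b.com -> 10.0.0.2 (expiry=36+4=40). clock=36
Op 18: insert c.com -> 10.0.0.6 (expiry=36+3=39). clock=36
Op 19: tick 8 -> clock=44. purged={a.com,b.com,c.com,d.com}
Op 20: insert b.com -> 10.0.0.5 (expiry=44+3=47). clock=44
lookup d.com: not in cache (expired or never inserted)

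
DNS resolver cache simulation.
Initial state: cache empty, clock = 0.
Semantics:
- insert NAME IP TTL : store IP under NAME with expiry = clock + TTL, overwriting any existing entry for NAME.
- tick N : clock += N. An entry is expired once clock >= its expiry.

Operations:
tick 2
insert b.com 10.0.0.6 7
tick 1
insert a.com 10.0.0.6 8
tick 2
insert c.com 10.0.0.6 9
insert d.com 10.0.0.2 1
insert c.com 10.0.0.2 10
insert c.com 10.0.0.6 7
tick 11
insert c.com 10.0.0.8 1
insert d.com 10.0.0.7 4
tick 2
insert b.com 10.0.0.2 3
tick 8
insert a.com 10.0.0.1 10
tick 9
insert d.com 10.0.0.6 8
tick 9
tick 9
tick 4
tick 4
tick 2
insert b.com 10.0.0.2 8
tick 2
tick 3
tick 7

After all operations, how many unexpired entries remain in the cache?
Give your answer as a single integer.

Answer: 0

Derivation:
Op 1: tick 2 -> clock=2.
Op 2: insert b.com -> 10.0.0.6 (expiry=2+7=9). clock=2
Op 3: tick 1 -> clock=3.
Op 4: insert a.com -> 10.0.0.6 (expiry=3+8=11). clock=3
Op 5: tick 2 -> clock=5.
Op 6: insert c.com -> 10.0.0.6 (expiry=5+9=14). clock=5
Op 7: insert d.com -> 10.0.0.2 (expiry=5+1=6). clock=5
Op 8: insert c.com -> 10.0.0.2 (expiry=5+10=15). clock=5
Op 9: insert c.com -> 10.0.0.6 (expiry=5+7=12). clock=5
Op 10: tick 11 -> clock=16. purged={a.com,b.com,c.com,d.com}
Op 11: insert c.com -> 10.0.0.8 (expiry=16+1=17). clock=16
Op 12: insert d.com -> 10.0.0.7 (expiry=16+4=20). clock=16
Op 13: tick 2 -> clock=18. purged={c.com}
Op 14: insert b.com -> 10.0.0.2 (expiry=18+3=21). clock=18
Op 15: tick 8 -> clock=26. purged={b.com,d.com}
Op 16: insert a.com -> 10.0.0.1 (expiry=26+10=36). clock=26
Op 17: tick 9 -> clock=35.
Op 18: insert d.com -> 10.0.0.6 (expiry=35+8=43). clock=35
Op 19: tick 9 -> clock=44. purged={a.com,d.com}
Op 20: tick 9 -> clock=53.
Op 21: tick 4 -> clock=57.
Op 22: tick 4 -> clock=61.
Op 23: tick 2 -> clock=63.
Op 24: insert b.com -> 10.0.0.2 (expiry=63+8=71). clock=63
Op 25: tick 2 -> clock=65.
Op 26: tick 3 -> clock=68.
Op 27: tick 7 -> clock=75. purged={b.com}
Final cache (unexpired): {} -> size=0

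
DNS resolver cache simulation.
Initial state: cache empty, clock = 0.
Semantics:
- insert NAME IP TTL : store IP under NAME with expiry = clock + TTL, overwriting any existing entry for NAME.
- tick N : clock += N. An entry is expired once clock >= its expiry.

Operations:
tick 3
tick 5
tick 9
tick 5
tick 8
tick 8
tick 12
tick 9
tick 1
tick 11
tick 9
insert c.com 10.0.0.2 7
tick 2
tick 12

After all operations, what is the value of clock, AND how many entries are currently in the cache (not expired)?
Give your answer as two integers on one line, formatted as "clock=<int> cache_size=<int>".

Answer: clock=94 cache_size=0

Derivation:
Op 1: tick 3 -> clock=3.
Op 2: tick 5 -> clock=8.
Op 3: tick 9 -> clock=17.
Op 4: tick 5 -> clock=22.
Op 5: tick 8 -> clock=30.
Op 6: tick 8 -> clock=38.
Op 7: tick 12 -> clock=50.
Op 8: tick 9 -> clock=59.
Op 9: tick 1 -> clock=60.
Op 10: tick 11 -> clock=71.
Op 11: tick 9 -> clock=80.
Op 12: insert c.com -> 10.0.0.2 (expiry=80+7=87). clock=80
Op 13: tick 2 -> clock=82.
Op 14: tick 12 -> clock=94. purged={c.com}
Final clock = 94
Final cache (unexpired): {} -> size=0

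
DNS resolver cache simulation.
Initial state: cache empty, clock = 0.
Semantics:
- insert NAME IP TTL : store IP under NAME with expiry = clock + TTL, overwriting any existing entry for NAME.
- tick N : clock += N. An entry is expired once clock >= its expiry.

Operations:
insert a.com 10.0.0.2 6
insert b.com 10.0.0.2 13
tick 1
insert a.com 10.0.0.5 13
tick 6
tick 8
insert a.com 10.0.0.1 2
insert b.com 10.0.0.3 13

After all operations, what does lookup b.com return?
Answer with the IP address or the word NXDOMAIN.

Op 1: insert a.com -> 10.0.0.2 (expiry=0+6=6). clock=0
Op 2: insert b.com -> 10.0.0.2 (expiry=0+13=13). clock=0
Op 3: tick 1 -> clock=1.
Op 4: insert a.com -> 10.0.0.5 (expiry=1+13=14). clock=1
Op 5: tick 6 -> clock=7.
Op 6: tick 8 -> clock=15. purged={a.com,b.com}
Op 7: insert a.com -> 10.0.0.1 (expiry=15+2=17). clock=15
Op 8: insert b.com -> 10.0.0.3 (expiry=15+13=28). clock=15
lookup b.com: present, ip=10.0.0.3 expiry=28 > clock=15

Answer: 10.0.0.3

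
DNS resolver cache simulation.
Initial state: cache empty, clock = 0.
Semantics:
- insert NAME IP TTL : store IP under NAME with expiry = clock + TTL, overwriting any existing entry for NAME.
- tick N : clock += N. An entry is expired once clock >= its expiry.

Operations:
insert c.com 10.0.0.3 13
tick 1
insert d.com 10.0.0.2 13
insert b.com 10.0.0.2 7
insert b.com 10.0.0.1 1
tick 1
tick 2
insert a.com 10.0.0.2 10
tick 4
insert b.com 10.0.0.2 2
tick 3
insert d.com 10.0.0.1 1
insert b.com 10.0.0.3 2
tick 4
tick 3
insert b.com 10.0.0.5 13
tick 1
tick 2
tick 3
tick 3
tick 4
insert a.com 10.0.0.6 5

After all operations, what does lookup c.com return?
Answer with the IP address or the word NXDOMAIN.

Answer: NXDOMAIN

Derivation:
Op 1: insert c.com -> 10.0.0.3 (expiry=0+13=13). clock=0
Op 2: tick 1 -> clock=1.
Op 3: insert d.com -> 10.0.0.2 (expiry=1+13=14). clock=1
Op 4: insert b.com -> 10.0.0.2 (expiry=1+7=8). clock=1
Op 5: insert b.com -> 10.0.0.1 (expiry=1+1=2). clock=1
Op 6: tick 1 -> clock=2. purged={b.com}
Op 7: tick 2 -> clock=4.
Op 8: insert a.com -> 10.0.0.2 (expiry=4+10=14). clock=4
Op 9: tick 4 -> clock=8.
Op 10: insert b.com -> 10.0.0.2 (expiry=8+2=10). clock=8
Op 11: tick 3 -> clock=11. purged={b.com}
Op 12: insert d.com -> 10.0.0.1 (expiry=11+1=12). clock=11
Op 13: insert b.com -> 10.0.0.3 (expiry=11+2=13). clock=11
Op 14: tick 4 -> clock=15. purged={a.com,b.com,c.com,d.com}
Op 15: tick 3 -> clock=18.
Op 16: insert b.com -> 10.0.0.5 (expiry=18+13=31). clock=18
Op 17: tick 1 -> clock=19.
Op 18: tick 2 -> clock=21.
Op 19: tick 3 -> clock=24.
Op 20: tick 3 -> clock=27.
Op 21: tick 4 -> clock=31. purged={b.com}
Op 22: insert a.com -> 10.0.0.6 (expiry=31+5=36). clock=31
lookup c.com: not in cache (expired or never inserted)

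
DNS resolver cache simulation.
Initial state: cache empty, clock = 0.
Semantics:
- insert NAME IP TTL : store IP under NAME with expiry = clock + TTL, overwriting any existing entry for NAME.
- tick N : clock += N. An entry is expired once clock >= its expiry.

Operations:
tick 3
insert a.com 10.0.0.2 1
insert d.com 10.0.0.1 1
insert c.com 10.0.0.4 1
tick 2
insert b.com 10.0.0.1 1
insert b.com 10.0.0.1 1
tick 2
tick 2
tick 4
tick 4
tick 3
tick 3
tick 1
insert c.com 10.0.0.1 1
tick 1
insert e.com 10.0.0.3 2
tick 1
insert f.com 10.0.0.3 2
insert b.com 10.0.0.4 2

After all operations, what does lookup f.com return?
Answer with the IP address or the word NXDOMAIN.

Answer: 10.0.0.3

Derivation:
Op 1: tick 3 -> clock=3.
Op 2: insert a.com -> 10.0.0.2 (expiry=3+1=4). clock=3
Op 3: insert d.com -> 10.0.0.1 (expiry=3+1=4). clock=3
Op 4: insert c.com -> 10.0.0.4 (expiry=3+1=4). clock=3
Op 5: tick 2 -> clock=5. purged={a.com,c.com,d.com}
Op 6: insert b.com -> 10.0.0.1 (expiry=5+1=6). clock=5
Op 7: insert b.com -> 10.0.0.1 (expiry=5+1=6). clock=5
Op 8: tick 2 -> clock=7. purged={b.com}
Op 9: tick 2 -> clock=9.
Op 10: tick 4 -> clock=13.
Op 11: tick 4 -> clock=17.
Op 12: tick 3 -> clock=20.
Op 13: tick 3 -> clock=23.
Op 14: tick 1 -> clock=24.
Op 15: insert c.com -> 10.0.0.1 (expiry=24+1=25). clock=24
Op 16: tick 1 -> clock=25. purged={c.com}
Op 17: insert e.com -> 10.0.0.3 (expiry=25+2=27). clock=25
Op 18: tick 1 -> clock=26.
Op 19: insert f.com -> 10.0.0.3 (expiry=26+2=28). clock=26
Op 20: insert b.com -> 10.0.0.4 (expiry=26+2=28). clock=26
lookup f.com: present, ip=10.0.0.3 expiry=28 > clock=26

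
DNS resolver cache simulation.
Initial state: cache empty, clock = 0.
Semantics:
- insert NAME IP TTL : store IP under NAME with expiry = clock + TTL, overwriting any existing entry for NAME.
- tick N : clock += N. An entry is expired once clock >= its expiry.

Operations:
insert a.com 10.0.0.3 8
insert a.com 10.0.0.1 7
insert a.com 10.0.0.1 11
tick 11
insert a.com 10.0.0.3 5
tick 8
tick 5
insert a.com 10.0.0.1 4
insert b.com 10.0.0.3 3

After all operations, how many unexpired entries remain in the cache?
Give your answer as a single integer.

Answer: 2

Derivation:
Op 1: insert a.com -> 10.0.0.3 (expiry=0+8=8). clock=0
Op 2: insert a.com -> 10.0.0.1 (expiry=0+7=7). clock=0
Op 3: insert a.com -> 10.0.0.1 (expiry=0+11=11). clock=0
Op 4: tick 11 -> clock=11. purged={a.com}
Op 5: insert a.com -> 10.0.0.3 (expiry=11+5=16). clock=11
Op 6: tick 8 -> clock=19. purged={a.com}
Op 7: tick 5 -> clock=24.
Op 8: insert a.com -> 10.0.0.1 (expiry=24+4=28). clock=24
Op 9: insert b.com -> 10.0.0.3 (expiry=24+3=27). clock=24
Final cache (unexpired): {a.com,b.com} -> size=2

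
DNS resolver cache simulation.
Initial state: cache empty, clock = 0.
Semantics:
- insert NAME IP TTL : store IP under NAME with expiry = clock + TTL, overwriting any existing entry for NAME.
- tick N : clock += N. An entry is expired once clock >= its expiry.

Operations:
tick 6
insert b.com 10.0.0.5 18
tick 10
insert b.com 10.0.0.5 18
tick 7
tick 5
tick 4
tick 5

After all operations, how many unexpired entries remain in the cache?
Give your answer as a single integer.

Op 1: tick 6 -> clock=6.
Op 2: insert b.com -> 10.0.0.5 (expiry=6+18=24). clock=6
Op 3: tick 10 -> clock=16.
Op 4: insert b.com -> 10.0.0.5 (expiry=16+18=34). clock=16
Op 5: tick 7 -> clock=23.
Op 6: tick 5 -> clock=28.
Op 7: tick 4 -> clock=32.
Op 8: tick 5 -> clock=37. purged={b.com}
Final cache (unexpired): {} -> size=0

Answer: 0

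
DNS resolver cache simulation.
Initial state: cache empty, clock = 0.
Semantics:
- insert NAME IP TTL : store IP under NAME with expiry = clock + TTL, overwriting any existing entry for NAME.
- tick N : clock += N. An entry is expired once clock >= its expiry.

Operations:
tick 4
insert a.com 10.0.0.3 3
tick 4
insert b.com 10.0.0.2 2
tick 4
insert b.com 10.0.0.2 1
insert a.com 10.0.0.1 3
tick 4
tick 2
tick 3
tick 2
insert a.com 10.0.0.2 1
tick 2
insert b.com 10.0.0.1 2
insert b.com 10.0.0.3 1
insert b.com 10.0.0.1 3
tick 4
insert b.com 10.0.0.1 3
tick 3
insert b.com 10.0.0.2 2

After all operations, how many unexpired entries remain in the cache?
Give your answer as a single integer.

Answer: 1

Derivation:
Op 1: tick 4 -> clock=4.
Op 2: insert a.com -> 10.0.0.3 (expiry=4+3=7). clock=4
Op 3: tick 4 -> clock=8. purged={a.com}
Op 4: insert b.com -> 10.0.0.2 (expiry=8+2=10). clock=8
Op 5: tick 4 -> clock=12. purged={b.com}
Op 6: insert b.com -> 10.0.0.2 (expiry=12+1=13). clock=12
Op 7: insert a.com -> 10.0.0.1 (expiry=12+3=15). clock=12
Op 8: tick 4 -> clock=16. purged={a.com,b.com}
Op 9: tick 2 -> clock=18.
Op 10: tick 3 -> clock=21.
Op 11: tick 2 -> clock=23.
Op 12: insert a.com -> 10.0.0.2 (expiry=23+1=24). clock=23
Op 13: tick 2 -> clock=25. purged={a.com}
Op 14: insert b.com -> 10.0.0.1 (expiry=25+2=27). clock=25
Op 15: insert b.com -> 10.0.0.3 (expiry=25+1=26). clock=25
Op 16: insert b.com -> 10.0.0.1 (expiry=25+3=28). clock=25
Op 17: tick 4 -> clock=29. purged={b.com}
Op 18: insert b.com -> 10.0.0.1 (expiry=29+3=32). clock=29
Op 19: tick 3 -> clock=32. purged={b.com}
Op 20: insert b.com -> 10.0.0.2 (expiry=32+2=34). clock=32
Final cache (unexpired): {b.com} -> size=1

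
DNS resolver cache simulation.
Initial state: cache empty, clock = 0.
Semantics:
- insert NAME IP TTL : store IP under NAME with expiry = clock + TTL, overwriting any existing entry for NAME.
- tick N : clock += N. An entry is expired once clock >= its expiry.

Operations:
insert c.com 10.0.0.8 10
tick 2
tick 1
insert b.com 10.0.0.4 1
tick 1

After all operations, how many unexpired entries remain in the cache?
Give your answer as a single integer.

Op 1: insert c.com -> 10.0.0.8 (expiry=0+10=10). clock=0
Op 2: tick 2 -> clock=2.
Op 3: tick 1 -> clock=3.
Op 4: insert b.com -> 10.0.0.4 (expiry=3+1=4). clock=3
Op 5: tick 1 -> clock=4. purged={b.com}
Final cache (unexpired): {c.com} -> size=1

Answer: 1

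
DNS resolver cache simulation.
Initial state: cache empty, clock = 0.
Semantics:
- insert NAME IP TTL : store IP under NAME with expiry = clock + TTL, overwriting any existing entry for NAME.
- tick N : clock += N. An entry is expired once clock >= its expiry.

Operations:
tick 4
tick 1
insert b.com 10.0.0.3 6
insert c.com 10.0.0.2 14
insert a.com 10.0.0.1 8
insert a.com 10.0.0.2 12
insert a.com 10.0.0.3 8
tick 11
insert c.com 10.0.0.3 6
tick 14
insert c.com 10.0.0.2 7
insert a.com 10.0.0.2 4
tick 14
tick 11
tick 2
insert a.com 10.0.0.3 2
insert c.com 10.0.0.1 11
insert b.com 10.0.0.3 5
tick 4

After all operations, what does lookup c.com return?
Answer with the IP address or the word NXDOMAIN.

Answer: 10.0.0.1

Derivation:
Op 1: tick 4 -> clock=4.
Op 2: tick 1 -> clock=5.
Op 3: insert b.com -> 10.0.0.3 (expiry=5+6=11). clock=5
Op 4: insert c.com -> 10.0.0.2 (expiry=5+14=19). clock=5
Op 5: insert a.com -> 10.0.0.1 (expiry=5+8=13). clock=5
Op 6: insert a.com -> 10.0.0.2 (expiry=5+12=17). clock=5
Op 7: insert a.com -> 10.0.0.3 (expiry=5+8=13). clock=5
Op 8: tick 11 -> clock=16. purged={a.com,b.com}
Op 9: insert c.com -> 10.0.0.3 (expiry=16+6=22). clock=16
Op 10: tick 14 -> clock=30. purged={c.com}
Op 11: insert c.com -> 10.0.0.2 (expiry=30+7=37). clock=30
Op 12: insert a.com -> 10.0.0.2 (expiry=30+4=34). clock=30
Op 13: tick 14 -> clock=44. purged={a.com,c.com}
Op 14: tick 11 -> clock=55.
Op 15: tick 2 -> clock=57.
Op 16: insert a.com -> 10.0.0.3 (expiry=57+2=59). clock=57
Op 17: insert c.com -> 10.0.0.1 (expiry=57+11=68). clock=57
Op 18: insert b.com -> 10.0.0.3 (expiry=57+5=62). clock=57
Op 19: tick 4 -> clock=61. purged={a.com}
lookup c.com: present, ip=10.0.0.1 expiry=68 > clock=61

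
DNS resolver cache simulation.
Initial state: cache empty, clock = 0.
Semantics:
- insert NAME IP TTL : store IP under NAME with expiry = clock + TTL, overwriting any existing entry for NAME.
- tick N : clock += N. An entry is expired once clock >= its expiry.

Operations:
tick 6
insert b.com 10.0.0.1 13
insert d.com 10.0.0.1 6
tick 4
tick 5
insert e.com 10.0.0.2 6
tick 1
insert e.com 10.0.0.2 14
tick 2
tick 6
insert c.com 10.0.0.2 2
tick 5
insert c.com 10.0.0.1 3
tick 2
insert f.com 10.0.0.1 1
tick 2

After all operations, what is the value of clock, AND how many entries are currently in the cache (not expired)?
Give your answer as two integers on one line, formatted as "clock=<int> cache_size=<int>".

Op 1: tick 6 -> clock=6.
Op 2: insert b.com -> 10.0.0.1 (expiry=6+13=19). clock=6
Op 3: insert d.com -> 10.0.0.1 (expiry=6+6=12). clock=6
Op 4: tick 4 -> clock=10.
Op 5: tick 5 -> clock=15. purged={d.com}
Op 6: insert e.com -> 10.0.0.2 (expiry=15+6=21). clock=15
Op 7: tick 1 -> clock=16.
Op 8: insert e.com -> 10.0.0.2 (expiry=16+14=30). clock=16
Op 9: tick 2 -> clock=18.
Op 10: tick 6 -> clock=24. purged={b.com}
Op 11: insert c.com -> 10.0.0.2 (expiry=24+2=26). clock=24
Op 12: tick 5 -> clock=29. purged={c.com}
Op 13: insert c.com -> 10.0.0.1 (expiry=29+3=32). clock=29
Op 14: tick 2 -> clock=31. purged={e.com}
Op 15: insert f.com -> 10.0.0.1 (expiry=31+1=32). clock=31
Op 16: tick 2 -> clock=33. purged={c.com,f.com}
Final clock = 33
Final cache (unexpired): {} -> size=0

Answer: clock=33 cache_size=0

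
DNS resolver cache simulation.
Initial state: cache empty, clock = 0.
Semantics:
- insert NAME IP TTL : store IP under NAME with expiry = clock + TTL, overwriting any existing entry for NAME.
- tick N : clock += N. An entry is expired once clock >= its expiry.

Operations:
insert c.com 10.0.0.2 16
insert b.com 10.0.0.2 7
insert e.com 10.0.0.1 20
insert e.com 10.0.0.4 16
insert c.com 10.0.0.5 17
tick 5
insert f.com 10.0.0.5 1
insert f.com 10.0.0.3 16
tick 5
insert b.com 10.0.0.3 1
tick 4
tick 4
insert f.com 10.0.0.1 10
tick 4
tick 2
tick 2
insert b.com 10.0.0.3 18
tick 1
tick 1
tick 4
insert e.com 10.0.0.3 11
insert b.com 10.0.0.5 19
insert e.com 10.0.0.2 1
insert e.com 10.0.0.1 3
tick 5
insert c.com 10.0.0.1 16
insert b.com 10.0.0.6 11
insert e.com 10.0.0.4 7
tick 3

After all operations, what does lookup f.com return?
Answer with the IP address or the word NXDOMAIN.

Op 1: insert c.com -> 10.0.0.2 (expiry=0+16=16). clock=0
Op 2: insert b.com -> 10.0.0.2 (expiry=0+7=7). clock=0
Op 3: insert e.com -> 10.0.0.1 (expiry=0+20=20). clock=0
Op 4: insert e.com -> 10.0.0.4 (expiry=0+16=16). clock=0
Op 5: insert c.com -> 10.0.0.5 (expiry=0+17=17). clock=0
Op 6: tick 5 -> clock=5.
Op 7: insert f.com -> 10.0.0.5 (expiry=5+1=6). clock=5
Op 8: insert f.com -> 10.0.0.3 (expiry=5+16=21). clock=5
Op 9: tick 5 -> clock=10. purged={b.com}
Op 10: insert b.com -> 10.0.0.3 (expiry=10+1=11). clock=10
Op 11: tick 4 -> clock=14. purged={b.com}
Op 12: tick 4 -> clock=18. purged={c.com,e.com}
Op 13: insert f.com -> 10.0.0.1 (expiry=18+10=28). clock=18
Op 14: tick 4 -> clock=22.
Op 15: tick 2 -> clock=24.
Op 16: tick 2 -> clock=26.
Op 17: insert b.com -> 10.0.0.3 (expiry=26+18=44). clock=26
Op 18: tick 1 -> clock=27.
Op 19: tick 1 -> clock=28. purged={f.com}
Op 20: tick 4 -> clock=32.
Op 21: insert e.com -> 10.0.0.3 (expiry=32+11=43). clock=32
Op 22: insert b.com -> 10.0.0.5 (expiry=32+19=51). clock=32
Op 23: insert e.com -> 10.0.0.2 (expiry=32+1=33). clock=32
Op 24: insert e.com -> 10.0.0.1 (expiry=32+3=35). clock=32
Op 25: tick 5 -> clock=37. purged={e.com}
Op 26: insert c.com -> 10.0.0.1 (expiry=37+16=53). clock=37
Op 27: insert b.com -> 10.0.0.6 (expiry=37+11=48). clock=37
Op 28: insert e.com -> 10.0.0.4 (expiry=37+7=44). clock=37
Op 29: tick 3 -> clock=40.
lookup f.com: not in cache (expired or never inserted)

Answer: NXDOMAIN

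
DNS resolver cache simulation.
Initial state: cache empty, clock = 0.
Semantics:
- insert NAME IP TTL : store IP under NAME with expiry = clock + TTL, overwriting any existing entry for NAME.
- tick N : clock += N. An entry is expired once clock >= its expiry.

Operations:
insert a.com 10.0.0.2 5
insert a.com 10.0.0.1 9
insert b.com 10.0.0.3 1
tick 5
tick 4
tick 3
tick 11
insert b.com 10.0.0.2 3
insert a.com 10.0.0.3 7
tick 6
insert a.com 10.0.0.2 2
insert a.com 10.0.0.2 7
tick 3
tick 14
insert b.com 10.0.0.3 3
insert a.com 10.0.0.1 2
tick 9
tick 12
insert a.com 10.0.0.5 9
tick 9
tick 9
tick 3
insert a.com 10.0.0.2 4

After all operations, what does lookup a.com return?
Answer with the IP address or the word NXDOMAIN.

Op 1: insert a.com -> 10.0.0.2 (expiry=0+5=5). clock=0
Op 2: insert a.com -> 10.0.0.1 (expiry=0+9=9). clock=0
Op 3: insert b.com -> 10.0.0.3 (expiry=0+1=1). clock=0
Op 4: tick 5 -> clock=5. purged={b.com}
Op 5: tick 4 -> clock=9. purged={a.com}
Op 6: tick 3 -> clock=12.
Op 7: tick 11 -> clock=23.
Op 8: insert b.com -> 10.0.0.2 (expiry=23+3=26). clock=23
Op 9: insert a.com -> 10.0.0.3 (expiry=23+7=30). clock=23
Op 10: tick 6 -> clock=29. purged={b.com}
Op 11: insert a.com -> 10.0.0.2 (expiry=29+2=31). clock=29
Op 12: insert a.com -> 10.0.0.2 (expiry=29+7=36). clock=29
Op 13: tick 3 -> clock=32.
Op 14: tick 14 -> clock=46. purged={a.com}
Op 15: insert b.com -> 10.0.0.3 (expiry=46+3=49). clock=46
Op 16: insert a.com -> 10.0.0.1 (expiry=46+2=48). clock=46
Op 17: tick 9 -> clock=55. purged={a.com,b.com}
Op 18: tick 12 -> clock=67.
Op 19: insert a.com -> 10.0.0.5 (expiry=67+9=76). clock=67
Op 20: tick 9 -> clock=76. purged={a.com}
Op 21: tick 9 -> clock=85.
Op 22: tick 3 -> clock=88.
Op 23: insert a.com -> 10.0.0.2 (expiry=88+4=92). clock=88
lookup a.com: present, ip=10.0.0.2 expiry=92 > clock=88

Answer: 10.0.0.2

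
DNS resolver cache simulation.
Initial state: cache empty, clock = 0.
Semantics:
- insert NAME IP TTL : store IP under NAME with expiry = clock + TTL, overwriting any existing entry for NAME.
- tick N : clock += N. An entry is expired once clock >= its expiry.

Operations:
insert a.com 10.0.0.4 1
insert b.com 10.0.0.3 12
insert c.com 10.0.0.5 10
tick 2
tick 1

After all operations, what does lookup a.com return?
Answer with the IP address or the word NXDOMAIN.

Op 1: insert a.com -> 10.0.0.4 (expiry=0+1=1). clock=0
Op 2: insert b.com -> 10.0.0.3 (expiry=0+12=12). clock=0
Op 3: insert c.com -> 10.0.0.5 (expiry=0+10=10). clock=0
Op 4: tick 2 -> clock=2. purged={a.com}
Op 5: tick 1 -> clock=3.
lookup a.com: not in cache (expired or never inserted)

Answer: NXDOMAIN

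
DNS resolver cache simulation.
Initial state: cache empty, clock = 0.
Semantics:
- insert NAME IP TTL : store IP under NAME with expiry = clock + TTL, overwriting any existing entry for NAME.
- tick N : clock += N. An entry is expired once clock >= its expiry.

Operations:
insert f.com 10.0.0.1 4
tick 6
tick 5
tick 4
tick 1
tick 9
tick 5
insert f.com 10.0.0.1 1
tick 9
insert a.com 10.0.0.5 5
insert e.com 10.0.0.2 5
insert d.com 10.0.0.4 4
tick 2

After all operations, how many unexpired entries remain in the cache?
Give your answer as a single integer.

Op 1: insert f.com -> 10.0.0.1 (expiry=0+4=4). clock=0
Op 2: tick 6 -> clock=6. purged={f.com}
Op 3: tick 5 -> clock=11.
Op 4: tick 4 -> clock=15.
Op 5: tick 1 -> clock=16.
Op 6: tick 9 -> clock=25.
Op 7: tick 5 -> clock=30.
Op 8: insert f.com -> 10.0.0.1 (expiry=30+1=31). clock=30
Op 9: tick 9 -> clock=39. purged={f.com}
Op 10: insert a.com -> 10.0.0.5 (expiry=39+5=44). clock=39
Op 11: insert e.com -> 10.0.0.2 (expiry=39+5=44). clock=39
Op 12: insert d.com -> 10.0.0.4 (expiry=39+4=43). clock=39
Op 13: tick 2 -> clock=41.
Final cache (unexpired): {a.com,d.com,e.com} -> size=3

Answer: 3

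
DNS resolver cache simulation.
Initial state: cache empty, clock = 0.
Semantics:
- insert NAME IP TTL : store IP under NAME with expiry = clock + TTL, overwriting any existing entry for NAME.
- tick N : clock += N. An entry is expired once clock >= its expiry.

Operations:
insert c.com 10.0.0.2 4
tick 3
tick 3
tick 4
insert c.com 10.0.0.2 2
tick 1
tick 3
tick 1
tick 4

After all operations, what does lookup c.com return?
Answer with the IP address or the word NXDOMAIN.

Op 1: insert c.com -> 10.0.0.2 (expiry=0+4=4). clock=0
Op 2: tick 3 -> clock=3.
Op 3: tick 3 -> clock=6. purged={c.com}
Op 4: tick 4 -> clock=10.
Op 5: insert c.com -> 10.0.0.2 (expiry=10+2=12). clock=10
Op 6: tick 1 -> clock=11.
Op 7: tick 3 -> clock=14. purged={c.com}
Op 8: tick 1 -> clock=15.
Op 9: tick 4 -> clock=19.
lookup c.com: not in cache (expired or never inserted)

Answer: NXDOMAIN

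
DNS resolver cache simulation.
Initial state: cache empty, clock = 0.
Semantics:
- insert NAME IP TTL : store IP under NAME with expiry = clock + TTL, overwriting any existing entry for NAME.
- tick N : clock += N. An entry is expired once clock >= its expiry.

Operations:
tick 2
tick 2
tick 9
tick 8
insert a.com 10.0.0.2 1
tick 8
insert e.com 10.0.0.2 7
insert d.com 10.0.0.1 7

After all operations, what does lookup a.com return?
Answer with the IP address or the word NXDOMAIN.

Answer: NXDOMAIN

Derivation:
Op 1: tick 2 -> clock=2.
Op 2: tick 2 -> clock=4.
Op 3: tick 9 -> clock=13.
Op 4: tick 8 -> clock=21.
Op 5: insert a.com -> 10.0.0.2 (expiry=21+1=22). clock=21
Op 6: tick 8 -> clock=29. purged={a.com}
Op 7: insert e.com -> 10.0.0.2 (expiry=29+7=36). clock=29
Op 8: insert d.com -> 10.0.0.1 (expiry=29+7=36). clock=29
lookup a.com: not in cache (expired or never inserted)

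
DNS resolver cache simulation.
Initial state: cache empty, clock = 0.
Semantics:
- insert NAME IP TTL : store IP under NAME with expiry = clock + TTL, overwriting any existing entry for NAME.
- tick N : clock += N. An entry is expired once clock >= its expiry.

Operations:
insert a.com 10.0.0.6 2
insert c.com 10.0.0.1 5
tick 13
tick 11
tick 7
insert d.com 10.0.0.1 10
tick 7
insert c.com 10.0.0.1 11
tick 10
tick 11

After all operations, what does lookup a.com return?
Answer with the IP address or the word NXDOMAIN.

Op 1: insert a.com -> 10.0.0.6 (expiry=0+2=2). clock=0
Op 2: insert c.com -> 10.0.0.1 (expiry=0+5=5). clock=0
Op 3: tick 13 -> clock=13. purged={a.com,c.com}
Op 4: tick 11 -> clock=24.
Op 5: tick 7 -> clock=31.
Op 6: insert d.com -> 10.0.0.1 (expiry=31+10=41). clock=31
Op 7: tick 7 -> clock=38.
Op 8: insert c.com -> 10.0.0.1 (expiry=38+11=49). clock=38
Op 9: tick 10 -> clock=48. purged={d.com}
Op 10: tick 11 -> clock=59. purged={c.com}
lookup a.com: not in cache (expired or never inserted)

Answer: NXDOMAIN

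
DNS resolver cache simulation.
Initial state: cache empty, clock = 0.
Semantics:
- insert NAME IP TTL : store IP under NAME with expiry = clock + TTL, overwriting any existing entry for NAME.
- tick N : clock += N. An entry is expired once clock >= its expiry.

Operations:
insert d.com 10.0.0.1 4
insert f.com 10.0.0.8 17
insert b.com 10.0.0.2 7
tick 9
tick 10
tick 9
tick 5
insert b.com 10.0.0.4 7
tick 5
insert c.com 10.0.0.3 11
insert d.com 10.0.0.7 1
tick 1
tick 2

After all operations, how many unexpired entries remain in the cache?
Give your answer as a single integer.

Op 1: insert d.com -> 10.0.0.1 (expiry=0+4=4). clock=0
Op 2: insert f.com -> 10.0.0.8 (expiry=0+17=17). clock=0
Op 3: insert b.com -> 10.0.0.2 (expiry=0+7=7). clock=0
Op 4: tick 9 -> clock=9. purged={b.com,d.com}
Op 5: tick 10 -> clock=19. purged={f.com}
Op 6: tick 9 -> clock=28.
Op 7: tick 5 -> clock=33.
Op 8: insert b.com -> 10.0.0.4 (expiry=33+7=40). clock=33
Op 9: tick 5 -> clock=38.
Op 10: insert c.com -> 10.0.0.3 (expiry=38+11=49). clock=38
Op 11: insert d.com -> 10.0.0.7 (expiry=38+1=39). clock=38
Op 12: tick 1 -> clock=39. purged={d.com}
Op 13: tick 2 -> clock=41. purged={b.com}
Final cache (unexpired): {c.com} -> size=1

Answer: 1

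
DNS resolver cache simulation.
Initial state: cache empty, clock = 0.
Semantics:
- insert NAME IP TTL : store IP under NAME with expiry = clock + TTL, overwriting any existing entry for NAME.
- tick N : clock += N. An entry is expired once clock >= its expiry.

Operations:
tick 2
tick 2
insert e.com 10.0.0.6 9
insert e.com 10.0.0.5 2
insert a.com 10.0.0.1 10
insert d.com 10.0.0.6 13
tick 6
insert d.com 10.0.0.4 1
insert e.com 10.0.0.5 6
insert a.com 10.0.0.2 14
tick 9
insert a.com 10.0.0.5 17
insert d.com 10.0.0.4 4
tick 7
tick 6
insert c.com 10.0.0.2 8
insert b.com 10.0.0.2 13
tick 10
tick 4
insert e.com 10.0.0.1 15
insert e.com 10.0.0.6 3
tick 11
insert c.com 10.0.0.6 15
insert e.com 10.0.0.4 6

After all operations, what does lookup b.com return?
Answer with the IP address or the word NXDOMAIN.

Answer: NXDOMAIN

Derivation:
Op 1: tick 2 -> clock=2.
Op 2: tick 2 -> clock=4.
Op 3: insert e.com -> 10.0.0.6 (expiry=4+9=13). clock=4
Op 4: insert e.com -> 10.0.0.5 (expiry=4+2=6). clock=4
Op 5: insert a.com -> 10.0.0.1 (expiry=4+10=14). clock=4
Op 6: insert d.com -> 10.0.0.6 (expiry=4+13=17). clock=4
Op 7: tick 6 -> clock=10. purged={e.com}
Op 8: insert d.com -> 10.0.0.4 (expiry=10+1=11). clock=10
Op 9: insert e.com -> 10.0.0.5 (expiry=10+6=16). clock=10
Op 10: insert a.com -> 10.0.0.2 (expiry=10+14=24). clock=10
Op 11: tick 9 -> clock=19. purged={d.com,e.com}
Op 12: insert a.com -> 10.0.0.5 (expiry=19+17=36). clock=19
Op 13: insert d.com -> 10.0.0.4 (expiry=19+4=23). clock=19
Op 14: tick 7 -> clock=26. purged={d.com}
Op 15: tick 6 -> clock=32.
Op 16: insert c.com -> 10.0.0.2 (expiry=32+8=40). clock=32
Op 17: insert b.com -> 10.0.0.2 (expiry=32+13=45). clock=32
Op 18: tick 10 -> clock=42. purged={a.com,c.com}
Op 19: tick 4 -> clock=46. purged={b.com}
Op 20: insert e.com -> 10.0.0.1 (expiry=46+15=61). clock=46
Op 21: insert e.com -> 10.0.0.6 (expiry=46+3=49). clock=46
Op 22: tick 11 -> clock=57. purged={e.com}
Op 23: insert c.com -> 10.0.0.6 (expiry=57+15=72). clock=57
Op 24: insert e.com -> 10.0.0.4 (expiry=57+6=63). clock=57
lookup b.com: not in cache (expired or never inserted)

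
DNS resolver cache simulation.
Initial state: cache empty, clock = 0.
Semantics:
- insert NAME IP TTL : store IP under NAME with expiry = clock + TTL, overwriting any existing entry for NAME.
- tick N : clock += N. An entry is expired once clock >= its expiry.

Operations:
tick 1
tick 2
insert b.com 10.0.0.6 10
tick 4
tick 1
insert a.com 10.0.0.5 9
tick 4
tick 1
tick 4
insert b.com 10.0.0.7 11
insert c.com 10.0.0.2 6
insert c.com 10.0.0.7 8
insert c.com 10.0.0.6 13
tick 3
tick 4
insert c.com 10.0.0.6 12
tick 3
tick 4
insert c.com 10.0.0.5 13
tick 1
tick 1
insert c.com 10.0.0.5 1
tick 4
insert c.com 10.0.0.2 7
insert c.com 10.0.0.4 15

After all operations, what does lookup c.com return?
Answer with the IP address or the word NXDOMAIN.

Answer: 10.0.0.4

Derivation:
Op 1: tick 1 -> clock=1.
Op 2: tick 2 -> clock=3.
Op 3: insert b.com -> 10.0.0.6 (expiry=3+10=13). clock=3
Op 4: tick 4 -> clock=7.
Op 5: tick 1 -> clock=8.
Op 6: insert a.com -> 10.0.0.5 (expiry=8+9=17). clock=8
Op 7: tick 4 -> clock=12.
Op 8: tick 1 -> clock=13. purged={b.com}
Op 9: tick 4 -> clock=17. purged={a.com}
Op 10: insert b.com -> 10.0.0.7 (expiry=17+11=28). clock=17
Op 11: insert c.com -> 10.0.0.2 (expiry=17+6=23). clock=17
Op 12: insert c.com -> 10.0.0.7 (expiry=17+8=25). clock=17
Op 13: insert c.com -> 10.0.0.6 (expiry=17+13=30). clock=17
Op 14: tick 3 -> clock=20.
Op 15: tick 4 -> clock=24.
Op 16: insert c.com -> 10.0.0.6 (expiry=24+12=36). clock=24
Op 17: tick 3 -> clock=27.
Op 18: tick 4 -> clock=31. purged={b.com}
Op 19: insert c.com -> 10.0.0.5 (expiry=31+13=44). clock=31
Op 20: tick 1 -> clock=32.
Op 21: tick 1 -> clock=33.
Op 22: insert c.com -> 10.0.0.5 (expiry=33+1=34). clock=33
Op 23: tick 4 -> clock=37. purged={c.com}
Op 24: insert c.com -> 10.0.0.2 (expiry=37+7=44). clock=37
Op 25: insert c.com -> 10.0.0.4 (expiry=37+15=52). clock=37
lookup c.com: present, ip=10.0.0.4 expiry=52 > clock=37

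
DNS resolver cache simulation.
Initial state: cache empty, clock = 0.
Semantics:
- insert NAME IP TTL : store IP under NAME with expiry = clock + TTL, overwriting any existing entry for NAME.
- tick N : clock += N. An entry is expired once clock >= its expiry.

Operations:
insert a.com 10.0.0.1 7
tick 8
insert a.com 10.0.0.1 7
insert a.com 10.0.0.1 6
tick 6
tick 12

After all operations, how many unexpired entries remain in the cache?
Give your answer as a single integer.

Answer: 0

Derivation:
Op 1: insert a.com -> 10.0.0.1 (expiry=0+7=7). clock=0
Op 2: tick 8 -> clock=8. purged={a.com}
Op 3: insert a.com -> 10.0.0.1 (expiry=8+7=15). clock=8
Op 4: insert a.com -> 10.0.0.1 (expiry=8+6=14). clock=8
Op 5: tick 6 -> clock=14. purged={a.com}
Op 6: tick 12 -> clock=26.
Final cache (unexpired): {} -> size=0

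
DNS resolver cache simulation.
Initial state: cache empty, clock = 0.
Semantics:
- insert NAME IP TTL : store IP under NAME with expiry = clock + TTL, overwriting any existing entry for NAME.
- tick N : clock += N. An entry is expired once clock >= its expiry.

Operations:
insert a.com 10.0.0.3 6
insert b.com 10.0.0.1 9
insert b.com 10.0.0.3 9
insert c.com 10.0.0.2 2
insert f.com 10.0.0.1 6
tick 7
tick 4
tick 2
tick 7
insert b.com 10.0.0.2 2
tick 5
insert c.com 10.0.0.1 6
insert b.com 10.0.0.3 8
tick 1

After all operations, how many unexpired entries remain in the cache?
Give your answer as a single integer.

Answer: 2

Derivation:
Op 1: insert a.com -> 10.0.0.3 (expiry=0+6=6). clock=0
Op 2: insert b.com -> 10.0.0.1 (expiry=0+9=9). clock=0
Op 3: insert b.com -> 10.0.0.3 (expiry=0+9=9). clock=0
Op 4: insert c.com -> 10.0.0.2 (expiry=0+2=2). clock=0
Op 5: insert f.com -> 10.0.0.1 (expiry=0+6=6). clock=0
Op 6: tick 7 -> clock=7. purged={a.com,c.com,f.com}
Op 7: tick 4 -> clock=11. purged={b.com}
Op 8: tick 2 -> clock=13.
Op 9: tick 7 -> clock=20.
Op 10: insert b.com -> 10.0.0.2 (expiry=20+2=22). clock=20
Op 11: tick 5 -> clock=25. purged={b.com}
Op 12: insert c.com -> 10.0.0.1 (expiry=25+6=31). clock=25
Op 13: insert b.com -> 10.0.0.3 (expiry=25+8=33). clock=25
Op 14: tick 1 -> clock=26.
Final cache (unexpired): {b.com,c.com} -> size=2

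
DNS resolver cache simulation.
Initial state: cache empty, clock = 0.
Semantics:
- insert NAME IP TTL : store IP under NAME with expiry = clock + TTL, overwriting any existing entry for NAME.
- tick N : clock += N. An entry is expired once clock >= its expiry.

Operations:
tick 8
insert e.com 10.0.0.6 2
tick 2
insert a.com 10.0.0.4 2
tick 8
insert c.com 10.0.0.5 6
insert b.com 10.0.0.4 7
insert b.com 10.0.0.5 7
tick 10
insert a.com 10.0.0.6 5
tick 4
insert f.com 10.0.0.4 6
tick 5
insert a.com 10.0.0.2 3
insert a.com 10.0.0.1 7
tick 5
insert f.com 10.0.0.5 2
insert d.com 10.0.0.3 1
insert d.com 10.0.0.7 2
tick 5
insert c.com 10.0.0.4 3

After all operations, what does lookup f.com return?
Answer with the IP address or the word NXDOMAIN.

Op 1: tick 8 -> clock=8.
Op 2: insert e.com -> 10.0.0.6 (expiry=8+2=10). clock=8
Op 3: tick 2 -> clock=10. purged={e.com}
Op 4: insert a.com -> 10.0.0.4 (expiry=10+2=12). clock=10
Op 5: tick 8 -> clock=18. purged={a.com}
Op 6: insert c.com -> 10.0.0.5 (expiry=18+6=24). clock=18
Op 7: insert b.com -> 10.0.0.4 (expiry=18+7=25). clock=18
Op 8: insert b.com -> 10.0.0.5 (expiry=18+7=25). clock=18
Op 9: tick 10 -> clock=28. purged={b.com,c.com}
Op 10: insert a.com -> 10.0.0.6 (expiry=28+5=33). clock=28
Op 11: tick 4 -> clock=32.
Op 12: insert f.com -> 10.0.0.4 (expiry=32+6=38). clock=32
Op 13: tick 5 -> clock=37. purged={a.com}
Op 14: insert a.com -> 10.0.0.2 (expiry=37+3=40). clock=37
Op 15: insert a.com -> 10.0.0.1 (expiry=37+7=44). clock=37
Op 16: tick 5 -> clock=42. purged={f.com}
Op 17: insert f.com -> 10.0.0.5 (expiry=42+2=44). clock=42
Op 18: insert d.com -> 10.0.0.3 (expiry=42+1=43). clock=42
Op 19: insert d.com -> 10.0.0.7 (expiry=42+2=44). clock=42
Op 20: tick 5 -> clock=47. purged={a.com,d.com,f.com}
Op 21: insert c.com -> 10.0.0.4 (expiry=47+3=50). clock=47
lookup f.com: not in cache (expired or never inserted)

Answer: NXDOMAIN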